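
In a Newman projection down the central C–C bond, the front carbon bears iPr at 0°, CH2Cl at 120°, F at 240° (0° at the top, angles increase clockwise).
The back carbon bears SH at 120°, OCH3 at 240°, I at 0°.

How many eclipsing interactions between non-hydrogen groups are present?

3

Non-H eclipsing pairs: iPr(0°)/I(0°); CH2Cl(120°)/SH(120°); F(240°)/OCH3(240°) — 3 interactions.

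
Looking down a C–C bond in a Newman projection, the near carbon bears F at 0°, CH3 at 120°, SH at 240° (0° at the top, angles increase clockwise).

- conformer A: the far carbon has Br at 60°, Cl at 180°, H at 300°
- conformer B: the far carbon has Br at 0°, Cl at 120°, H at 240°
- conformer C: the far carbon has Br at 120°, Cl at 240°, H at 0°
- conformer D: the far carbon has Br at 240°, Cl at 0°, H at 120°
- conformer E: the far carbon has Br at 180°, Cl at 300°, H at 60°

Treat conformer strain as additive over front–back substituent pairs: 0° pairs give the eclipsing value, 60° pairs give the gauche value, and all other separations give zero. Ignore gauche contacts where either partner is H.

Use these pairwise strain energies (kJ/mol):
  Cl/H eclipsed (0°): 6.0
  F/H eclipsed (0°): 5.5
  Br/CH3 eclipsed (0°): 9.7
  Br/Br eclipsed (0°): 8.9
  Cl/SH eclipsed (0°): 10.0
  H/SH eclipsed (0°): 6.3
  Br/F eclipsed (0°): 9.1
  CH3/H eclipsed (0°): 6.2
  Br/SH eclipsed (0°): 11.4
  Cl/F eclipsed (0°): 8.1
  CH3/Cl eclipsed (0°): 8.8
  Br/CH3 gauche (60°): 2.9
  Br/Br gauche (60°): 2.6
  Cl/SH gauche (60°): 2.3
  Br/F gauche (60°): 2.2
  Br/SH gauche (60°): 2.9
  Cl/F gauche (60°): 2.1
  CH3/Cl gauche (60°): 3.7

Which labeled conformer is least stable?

D

A (staggered): F(0°)/Br(60°) gauche 2.2; CH3(120°)/Br(60°) gauche 2.9; CH3(120°)/Cl(180°) gauche 3.7; SH(240°)/Cl(180°) gauche 2.3 → 11.1 kJ/mol.
B (eclipsed): F(0°)/Br(0°) eclipsed 9.1; CH3(120°)/Cl(120°) eclipsed 8.8; SH(240°)/H(240°) eclipsed 6.3 → 24.2 kJ/mol.
C (eclipsed): F(0°)/H(0°) eclipsed 5.5; CH3(120°)/Br(120°) eclipsed 9.7; SH(240°)/Cl(240°) eclipsed 10.0 → 25.2 kJ/mol.
D (eclipsed): F(0°)/Cl(0°) eclipsed 8.1; CH3(120°)/H(120°) eclipsed 6.2; SH(240°)/Br(240°) eclipsed 11.4 → 25.7 kJ/mol.
E (staggered): F(0°)/Cl(300°) gauche 2.1; CH3(120°)/Br(180°) gauche 2.9; SH(240°)/Br(180°) gauche 2.9; SH(240°)/Cl(300°) gauche 2.3 → 10.2 kJ/mol.
D has the highest total (25.7 kJ/mol).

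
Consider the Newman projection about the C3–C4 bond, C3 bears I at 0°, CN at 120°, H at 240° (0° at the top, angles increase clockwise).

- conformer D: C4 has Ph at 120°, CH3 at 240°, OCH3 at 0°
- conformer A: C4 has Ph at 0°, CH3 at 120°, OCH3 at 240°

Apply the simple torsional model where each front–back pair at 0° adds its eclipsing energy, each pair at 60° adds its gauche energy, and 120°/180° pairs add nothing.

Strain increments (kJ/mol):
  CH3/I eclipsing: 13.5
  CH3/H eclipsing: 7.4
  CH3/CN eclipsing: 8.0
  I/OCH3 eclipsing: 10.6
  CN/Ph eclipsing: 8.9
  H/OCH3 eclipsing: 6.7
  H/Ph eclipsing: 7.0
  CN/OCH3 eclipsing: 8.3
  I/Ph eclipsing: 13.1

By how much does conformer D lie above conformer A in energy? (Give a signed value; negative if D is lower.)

-0.9 kJ/mol

D is eclipsed. I at 0° is eclipsed with OCH3 at 0° (10.6); CN at 120° is eclipsed with Ph at 120° (8.9); H at 240° is eclipsed with CH3 at 240° (7.4). Total 26.9 kJ/mol.
A is eclipsed. I at 0° is eclipsed with Ph at 0° (13.1); CN at 120° is eclipsed with CH3 at 120° (8.0); H at 240° is eclipsed with OCH3 at 240° (6.7). Total 27.8 kJ/mol.
E(D) − E(A) = 26.9 − 27.8 = -0.9 kJ/mol.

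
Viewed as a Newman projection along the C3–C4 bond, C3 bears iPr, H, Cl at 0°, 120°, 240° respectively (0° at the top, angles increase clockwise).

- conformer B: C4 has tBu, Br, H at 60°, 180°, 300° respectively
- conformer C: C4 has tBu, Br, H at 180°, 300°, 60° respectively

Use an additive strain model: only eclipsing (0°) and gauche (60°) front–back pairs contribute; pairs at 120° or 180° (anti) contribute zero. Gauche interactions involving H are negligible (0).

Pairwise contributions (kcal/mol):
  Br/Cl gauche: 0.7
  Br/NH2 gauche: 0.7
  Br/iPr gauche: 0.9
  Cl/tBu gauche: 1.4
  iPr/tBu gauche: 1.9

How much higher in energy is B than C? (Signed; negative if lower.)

-0.4 kcal/mol

B is staggered. iPr at 0° is gauche with tBu at 60° (1.9); Cl at 240° is gauche with Br at 180° (0.7). Total 2.6 kcal/mol.
C is staggered. iPr at 0° is gauche with Br at 300° (0.9); Cl at 240° is gauche with tBu at 180° (1.4); Cl at 240° is gauche with Br at 300° (0.7). Total 3.0 kcal/mol.
E(B) − E(C) = 2.6 − 3.0 = -0.4 kcal/mol.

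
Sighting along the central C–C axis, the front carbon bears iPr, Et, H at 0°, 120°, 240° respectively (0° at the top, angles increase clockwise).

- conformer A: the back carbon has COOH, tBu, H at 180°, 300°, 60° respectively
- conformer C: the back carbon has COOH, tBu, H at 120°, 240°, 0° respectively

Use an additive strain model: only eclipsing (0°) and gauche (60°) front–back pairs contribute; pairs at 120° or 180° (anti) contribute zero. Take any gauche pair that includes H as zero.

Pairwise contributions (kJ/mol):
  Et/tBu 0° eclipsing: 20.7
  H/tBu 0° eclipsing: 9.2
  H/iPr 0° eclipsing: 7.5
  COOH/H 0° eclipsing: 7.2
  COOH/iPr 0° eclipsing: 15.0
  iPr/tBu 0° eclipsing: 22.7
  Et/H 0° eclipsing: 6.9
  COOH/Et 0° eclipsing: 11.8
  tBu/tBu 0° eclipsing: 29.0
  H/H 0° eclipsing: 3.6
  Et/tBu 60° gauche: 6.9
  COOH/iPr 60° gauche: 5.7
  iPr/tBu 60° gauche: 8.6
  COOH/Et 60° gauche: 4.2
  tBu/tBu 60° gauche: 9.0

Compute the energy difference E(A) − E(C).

-15.7 kJ/mol

A is staggered. iPr at 0° is gauche with tBu at 300° (8.6); Et at 120° is gauche with COOH at 180° (4.2). Total 12.8 kJ/mol.
C is eclipsed. iPr at 0° is eclipsed with H at 0° (7.5); Et at 120° is eclipsed with COOH at 120° (11.8); H at 240° is eclipsed with tBu at 240° (9.2). Total 28.5 kJ/mol.
E(A) − E(C) = 12.8 − 28.5 = -15.7 kJ/mol.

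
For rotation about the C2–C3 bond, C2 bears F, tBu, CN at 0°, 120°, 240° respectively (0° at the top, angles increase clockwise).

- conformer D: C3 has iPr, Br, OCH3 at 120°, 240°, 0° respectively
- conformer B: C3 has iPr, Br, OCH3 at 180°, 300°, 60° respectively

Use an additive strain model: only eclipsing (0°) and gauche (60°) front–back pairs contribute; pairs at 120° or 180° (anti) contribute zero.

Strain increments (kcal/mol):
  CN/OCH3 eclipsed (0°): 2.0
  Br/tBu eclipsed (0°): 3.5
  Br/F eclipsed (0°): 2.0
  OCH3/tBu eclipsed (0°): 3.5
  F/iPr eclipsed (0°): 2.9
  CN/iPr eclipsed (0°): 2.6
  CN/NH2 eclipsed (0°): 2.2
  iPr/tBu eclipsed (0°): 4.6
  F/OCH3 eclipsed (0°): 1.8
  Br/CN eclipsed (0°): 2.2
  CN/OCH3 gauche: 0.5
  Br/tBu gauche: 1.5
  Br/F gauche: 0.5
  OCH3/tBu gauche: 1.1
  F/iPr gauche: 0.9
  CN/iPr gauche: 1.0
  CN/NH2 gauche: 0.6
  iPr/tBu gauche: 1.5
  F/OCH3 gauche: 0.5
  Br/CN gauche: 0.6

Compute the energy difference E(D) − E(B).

D (eclipsed): F(0°)/OCH3(0°) eclipsed 1.8; tBu(120°)/iPr(120°) eclipsed 4.6; CN(240°)/Br(240°) eclipsed 2.2 → 8.6 kcal/mol.
B (staggered): F(0°)/Br(300°) gauche 0.5; F(0°)/OCH3(60°) gauche 0.5; tBu(120°)/iPr(180°) gauche 1.5; tBu(120°)/OCH3(60°) gauche 1.1; CN(240°)/iPr(180°) gauche 1.0; CN(240°)/Br(300°) gauche 0.6 → 5.2 kcal/mol.
E(D) − E(B) = 8.6 − 5.2 = +3.4 kcal/mol.

+3.4 kcal/mol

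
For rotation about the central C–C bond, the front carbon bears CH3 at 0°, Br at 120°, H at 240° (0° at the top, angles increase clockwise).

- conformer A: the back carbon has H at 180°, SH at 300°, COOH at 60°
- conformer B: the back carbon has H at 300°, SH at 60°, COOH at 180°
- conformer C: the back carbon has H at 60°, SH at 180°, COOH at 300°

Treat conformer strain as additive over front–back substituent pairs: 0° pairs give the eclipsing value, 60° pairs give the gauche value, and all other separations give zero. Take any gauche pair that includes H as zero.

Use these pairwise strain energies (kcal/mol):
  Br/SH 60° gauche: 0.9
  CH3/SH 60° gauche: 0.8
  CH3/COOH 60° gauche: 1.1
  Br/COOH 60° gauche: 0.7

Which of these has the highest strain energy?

A (staggered): CH3(0°)/SH(300°) gauche 0.8; CH3(0°)/COOH(60°) gauche 1.1; Br(120°)/COOH(60°) gauche 0.7 → 2.6 kcal/mol.
B (staggered): CH3(0°)/SH(60°) gauche 0.8; Br(120°)/SH(60°) gauche 0.9; Br(120°)/COOH(180°) gauche 0.7 → 2.4 kcal/mol.
C (staggered): CH3(0°)/COOH(300°) gauche 1.1; Br(120°)/SH(180°) gauche 0.9 → 2.0 kcal/mol.
A has the highest total (2.6 kcal/mol).

A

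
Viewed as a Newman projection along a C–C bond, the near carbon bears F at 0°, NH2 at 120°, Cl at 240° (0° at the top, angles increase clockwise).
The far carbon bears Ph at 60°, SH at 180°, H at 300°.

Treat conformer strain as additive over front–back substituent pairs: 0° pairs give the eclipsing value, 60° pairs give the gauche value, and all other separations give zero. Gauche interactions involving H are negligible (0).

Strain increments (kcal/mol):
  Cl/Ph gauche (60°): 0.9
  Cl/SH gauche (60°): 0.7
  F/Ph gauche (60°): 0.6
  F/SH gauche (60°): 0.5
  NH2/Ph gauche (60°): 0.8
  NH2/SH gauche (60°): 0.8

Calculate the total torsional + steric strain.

This conformer (staggered): F(0°)/Ph(60°) gauche 0.6; NH2(120°)/Ph(60°) gauche 0.8; NH2(120°)/SH(180°) gauche 0.8; Cl(240°)/SH(180°) gauche 0.7 → 2.9 kcal/mol.

2.9 kcal/mol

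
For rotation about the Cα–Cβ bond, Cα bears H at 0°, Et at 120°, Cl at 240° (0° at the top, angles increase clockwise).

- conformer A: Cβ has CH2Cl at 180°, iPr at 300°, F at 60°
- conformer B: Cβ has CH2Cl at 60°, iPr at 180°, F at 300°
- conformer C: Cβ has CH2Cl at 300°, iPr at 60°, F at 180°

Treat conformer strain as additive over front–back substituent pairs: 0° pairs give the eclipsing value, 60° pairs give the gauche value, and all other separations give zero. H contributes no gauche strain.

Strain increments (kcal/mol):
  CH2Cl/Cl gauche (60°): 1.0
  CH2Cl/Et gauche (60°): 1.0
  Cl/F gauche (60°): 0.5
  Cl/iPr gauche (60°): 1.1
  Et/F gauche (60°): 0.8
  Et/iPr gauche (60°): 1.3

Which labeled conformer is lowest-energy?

A (staggered): Et(120°)/CH2Cl(180°) gauche 1.0; Et(120°)/F(60°) gauche 0.8; Cl(240°)/CH2Cl(180°) gauche 1.0; Cl(240°)/iPr(300°) gauche 1.1 → 3.9 kcal/mol.
B (staggered): Et(120°)/CH2Cl(60°) gauche 1.0; Et(120°)/iPr(180°) gauche 1.3; Cl(240°)/iPr(180°) gauche 1.1; Cl(240°)/F(300°) gauche 0.5 → 3.9 kcal/mol.
C (staggered): Et(120°)/iPr(60°) gauche 1.3; Et(120°)/F(180°) gauche 0.8; Cl(240°)/CH2Cl(300°) gauche 1.0; Cl(240°)/F(180°) gauche 0.5 → 3.6 kcal/mol.
C has the lowest total (3.6 kcal/mol).

C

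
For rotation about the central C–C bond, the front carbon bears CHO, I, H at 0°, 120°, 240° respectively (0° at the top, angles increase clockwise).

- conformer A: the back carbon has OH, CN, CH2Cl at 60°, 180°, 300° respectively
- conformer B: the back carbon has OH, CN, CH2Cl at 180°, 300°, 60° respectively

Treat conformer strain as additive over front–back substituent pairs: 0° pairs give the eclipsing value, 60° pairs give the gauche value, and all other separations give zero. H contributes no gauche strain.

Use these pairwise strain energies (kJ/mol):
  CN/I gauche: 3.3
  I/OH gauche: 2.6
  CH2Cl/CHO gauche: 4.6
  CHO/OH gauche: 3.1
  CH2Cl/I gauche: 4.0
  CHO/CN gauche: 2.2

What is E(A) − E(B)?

+0.2 kJ/mol

A (staggered): CHO–OH gauche, CHO–CH2Cl gauche, I–OH gauche, I–CN gauche; 3.1 + 4.6 + 2.6 + 3.3 = 13.6 kJ/mol.
B (staggered): CHO–CN gauche, CHO–CH2Cl gauche, I–OH gauche, I–CH2Cl gauche; 2.2 + 4.6 + 2.6 + 4.0 = 13.4 kJ/mol.
E(A) − E(B) = 13.6 − 13.4 = +0.2 kJ/mol.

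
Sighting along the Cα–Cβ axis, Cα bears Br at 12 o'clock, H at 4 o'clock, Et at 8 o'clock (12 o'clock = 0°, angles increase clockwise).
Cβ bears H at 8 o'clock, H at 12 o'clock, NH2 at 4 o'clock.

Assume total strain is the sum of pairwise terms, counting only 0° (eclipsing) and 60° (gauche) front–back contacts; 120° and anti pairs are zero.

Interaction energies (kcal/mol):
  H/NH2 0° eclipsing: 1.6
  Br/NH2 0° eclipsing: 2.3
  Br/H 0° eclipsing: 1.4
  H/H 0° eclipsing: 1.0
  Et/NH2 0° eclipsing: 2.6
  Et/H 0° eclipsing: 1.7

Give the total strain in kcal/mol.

This conformer is eclipsed. Br at 0° is eclipsed with H at 0° (1.4); H at 120° is eclipsed with NH2 at 120° (1.6); Et at 240° is eclipsed with H at 240° (1.7). Total 4.7 kcal/mol.

4.7 kcal/mol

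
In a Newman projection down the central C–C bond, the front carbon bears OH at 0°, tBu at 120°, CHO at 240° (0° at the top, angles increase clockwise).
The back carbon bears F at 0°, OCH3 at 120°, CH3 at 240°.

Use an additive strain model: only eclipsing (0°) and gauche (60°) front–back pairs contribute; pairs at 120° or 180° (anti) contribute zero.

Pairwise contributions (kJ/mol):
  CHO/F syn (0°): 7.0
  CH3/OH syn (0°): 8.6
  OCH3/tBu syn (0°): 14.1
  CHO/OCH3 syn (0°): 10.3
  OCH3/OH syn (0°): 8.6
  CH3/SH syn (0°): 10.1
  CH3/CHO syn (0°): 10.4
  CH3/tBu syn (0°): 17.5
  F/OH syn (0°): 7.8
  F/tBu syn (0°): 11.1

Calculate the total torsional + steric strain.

This conformer is eclipsed. OH at 0° is eclipsed with F at 0° (7.8); tBu at 120° is eclipsed with OCH3 at 120° (14.1); CHO at 240° is eclipsed with CH3 at 240° (10.4). Total 32.3 kJ/mol.

32.3 kJ/mol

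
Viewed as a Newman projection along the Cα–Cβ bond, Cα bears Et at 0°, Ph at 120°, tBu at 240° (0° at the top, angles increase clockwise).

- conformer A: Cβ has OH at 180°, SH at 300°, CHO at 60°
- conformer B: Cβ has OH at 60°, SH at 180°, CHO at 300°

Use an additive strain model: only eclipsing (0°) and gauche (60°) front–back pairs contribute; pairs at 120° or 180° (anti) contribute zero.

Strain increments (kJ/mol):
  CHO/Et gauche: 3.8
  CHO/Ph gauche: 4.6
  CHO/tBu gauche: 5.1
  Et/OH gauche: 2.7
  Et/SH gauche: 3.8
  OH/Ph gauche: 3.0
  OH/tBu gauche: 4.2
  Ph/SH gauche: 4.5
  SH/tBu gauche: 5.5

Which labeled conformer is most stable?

A is staggered. Et at 0° is gauche with SH at 300° (3.8); Et at 0° is gauche with CHO at 60° (3.8); Ph at 120° is gauche with OH at 180° (3.0); Ph at 120° is gauche with CHO at 60° (4.6); tBu at 240° is gauche with OH at 180° (4.2); tBu at 240° is gauche with SH at 300° (5.5). Total 24.9 kJ/mol.
B is staggered. Et at 0° is gauche with OH at 60° (2.7); Et at 0° is gauche with CHO at 300° (3.8); Ph at 120° is gauche with OH at 60° (3.0); Ph at 120° is gauche with SH at 180° (4.5); tBu at 240° is gauche with SH at 180° (5.5); tBu at 240° is gauche with CHO at 300° (5.1). Total 24.6 kJ/mol.
B has the lowest total (24.6 kJ/mol).

B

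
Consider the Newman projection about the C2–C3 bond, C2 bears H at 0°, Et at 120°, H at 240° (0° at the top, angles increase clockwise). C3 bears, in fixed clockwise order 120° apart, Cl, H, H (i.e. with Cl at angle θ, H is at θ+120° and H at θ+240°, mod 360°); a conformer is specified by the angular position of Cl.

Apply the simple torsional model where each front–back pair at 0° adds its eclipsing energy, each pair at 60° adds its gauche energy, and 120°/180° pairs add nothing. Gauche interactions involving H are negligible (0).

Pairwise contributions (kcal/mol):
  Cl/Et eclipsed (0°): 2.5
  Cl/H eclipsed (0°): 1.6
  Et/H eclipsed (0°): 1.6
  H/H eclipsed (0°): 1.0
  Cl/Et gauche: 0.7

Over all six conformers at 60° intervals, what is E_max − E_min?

4.5 kcal/mol

Cl at 0° (eclipsed): H–Cl eclipsed, Et–H eclipsed, H–H eclipsed; 1.6 + 1.6 + 1.0 = 4.2 kcal/mol.
Cl at 60° (staggered): Et–Cl gauche; 0.7 = 0.7 kcal/mol.
Cl at 120° (eclipsed): H–H eclipsed, Et–Cl eclipsed, H–H eclipsed; 1.0 + 2.5 + 1.0 = 4.5 kcal/mol.
Cl at 180° (staggered): Et–Cl gauche; 0.7 = 0.7 kcal/mol.
Cl at 240° (eclipsed): H–H eclipsed, Et–H eclipsed, H–Cl eclipsed; 1.0 + 1.6 + 1.6 = 4.2 kcal/mol.
Cl at 300° (staggered): no non-H gauche contacts → 0.0 kcal/mol.
Max at 120° (4.5 kcal/mol), min at 300° (0.0 kcal/mol); barrier = 4.5 kcal/mol.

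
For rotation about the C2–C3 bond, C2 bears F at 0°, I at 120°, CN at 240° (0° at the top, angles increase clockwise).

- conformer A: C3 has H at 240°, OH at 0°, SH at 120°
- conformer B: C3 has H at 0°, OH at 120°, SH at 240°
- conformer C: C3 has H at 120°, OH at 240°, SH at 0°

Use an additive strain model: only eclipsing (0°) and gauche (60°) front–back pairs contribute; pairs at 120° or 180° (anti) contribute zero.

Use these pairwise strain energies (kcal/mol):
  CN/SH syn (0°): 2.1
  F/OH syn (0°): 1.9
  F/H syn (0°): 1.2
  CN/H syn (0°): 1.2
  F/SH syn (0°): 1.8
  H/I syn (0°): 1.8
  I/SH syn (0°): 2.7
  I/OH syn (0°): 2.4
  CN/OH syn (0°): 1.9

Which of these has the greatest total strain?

A

A (eclipsed): F(0°)/OH(0°) eclipsed 1.9; I(120°)/SH(120°) eclipsed 2.7; CN(240°)/H(240°) eclipsed 1.2 → 5.8 kcal/mol.
B (eclipsed): F(0°)/H(0°) eclipsed 1.2; I(120°)/OH(120°) eclipsed 2.4; CN(240°)/SH(240°) eclipsed 2.1 → 5.7 kcal/mol.
C (eclipsed): F(0°)/SH(0°) eclipsed 1.8; I(120°)/H(120°) eclipsed 1.8; CN(240°)/OH(240°) eclipsed 1.9 → 5.5 kcal/mol.
A has the highest total (5.8 kcal/mol).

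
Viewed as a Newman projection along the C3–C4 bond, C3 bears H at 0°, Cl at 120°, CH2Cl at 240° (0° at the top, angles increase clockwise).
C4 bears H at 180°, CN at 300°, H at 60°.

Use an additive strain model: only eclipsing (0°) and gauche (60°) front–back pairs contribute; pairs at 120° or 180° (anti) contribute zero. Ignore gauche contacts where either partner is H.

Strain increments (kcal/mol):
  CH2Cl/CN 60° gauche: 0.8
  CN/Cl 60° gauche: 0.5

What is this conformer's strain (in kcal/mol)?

0.8 kcal/mol

This conformer (staggered): CH2Cl(240°)/CN(300°) gauche 0.8 → 0.8 kcal/mol.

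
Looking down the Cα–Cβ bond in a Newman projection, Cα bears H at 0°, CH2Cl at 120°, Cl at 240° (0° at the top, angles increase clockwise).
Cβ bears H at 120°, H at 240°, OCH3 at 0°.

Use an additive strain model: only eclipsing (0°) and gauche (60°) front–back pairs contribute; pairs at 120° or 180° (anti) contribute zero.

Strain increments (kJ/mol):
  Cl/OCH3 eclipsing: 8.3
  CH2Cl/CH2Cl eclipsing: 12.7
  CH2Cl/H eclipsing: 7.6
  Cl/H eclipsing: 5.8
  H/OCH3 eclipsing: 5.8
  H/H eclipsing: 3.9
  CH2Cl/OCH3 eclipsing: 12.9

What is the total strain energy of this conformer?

This conformer (eclipsed): H(0°)/OCH3(0°) eclipsed 5.8; CH2Cl(120°)/H(120°) eclipsed 7.6; Cl(240°)/H(240°) eclipsed 5.8 → 19.2 kJ/mol.

19.2 kJ/mol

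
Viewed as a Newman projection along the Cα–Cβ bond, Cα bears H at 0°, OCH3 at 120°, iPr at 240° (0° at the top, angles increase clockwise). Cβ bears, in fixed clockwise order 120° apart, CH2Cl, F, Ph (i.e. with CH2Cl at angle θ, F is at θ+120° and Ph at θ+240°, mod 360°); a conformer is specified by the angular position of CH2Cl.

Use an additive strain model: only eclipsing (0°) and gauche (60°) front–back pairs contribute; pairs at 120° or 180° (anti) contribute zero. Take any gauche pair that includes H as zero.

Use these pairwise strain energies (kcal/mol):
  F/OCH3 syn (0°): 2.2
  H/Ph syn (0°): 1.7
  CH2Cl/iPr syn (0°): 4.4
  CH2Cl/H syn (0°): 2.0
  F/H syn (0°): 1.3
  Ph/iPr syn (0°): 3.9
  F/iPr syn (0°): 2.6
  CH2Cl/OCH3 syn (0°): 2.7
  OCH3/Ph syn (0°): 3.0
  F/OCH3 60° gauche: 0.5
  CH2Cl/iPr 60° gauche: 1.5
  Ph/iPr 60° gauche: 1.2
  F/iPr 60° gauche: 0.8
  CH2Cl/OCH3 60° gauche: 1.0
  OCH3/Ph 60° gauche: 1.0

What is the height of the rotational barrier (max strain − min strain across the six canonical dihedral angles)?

5.2 kcal/mol

CH2Cl at 0° (eclipsed): H–CH2Cl eclipsed, OCH3–F eclipsed, iPr–Ph eclipsed; 2.0 + 2.2 + 3.9 = 8.1 kcal/mol.
CH2Cl at 60° (staggered): OCH3–CH2Cl gauche, OCH3–F gauche, iPr–F gauche, iPr–Ph gauche; 1.0 + 0.5 + 0.8 + 1.2 = 3.5 kcal/mol.
CH2Cl at 120° (eclipsed): H–Ph eclipsed, OCH3–CH2Cl eclipsed, iPr–F eclipsed; 1.7 + 2.7 + 2.6 = 7.0 kcal/mol.
CH2Cl at 180° (staggered): OCH3–CH2Cl gauche, OCH3–Ph gauche, iPr–CH2Cl gauche, iPr–F gauche; 1.0 + 1.0 + 1.5 + 0.8 = 4.3 kcal/mol.
CH2Cl at 240° (eclipsed): H–F eclipsed, OCH3–Ph eclipsed, iPr–CH2Cl eclipsed; 1.3 + 3.0 + 4.4 = 8.7 kcal/mol.
CH2Cl at 300° (staggered): OCH3–F gauche, OCH3–Ph gauche, iPr–CH2Cl gauche, iPr–Ph gauche; 0.5 + 1.0 + 1.5 + 1.2 = 4.2 kcal/mol.
Max at 240° (8.7 kcal/mol), min at 60° (3.5 kcal/mol); barrier = 5.2 kcal/mol.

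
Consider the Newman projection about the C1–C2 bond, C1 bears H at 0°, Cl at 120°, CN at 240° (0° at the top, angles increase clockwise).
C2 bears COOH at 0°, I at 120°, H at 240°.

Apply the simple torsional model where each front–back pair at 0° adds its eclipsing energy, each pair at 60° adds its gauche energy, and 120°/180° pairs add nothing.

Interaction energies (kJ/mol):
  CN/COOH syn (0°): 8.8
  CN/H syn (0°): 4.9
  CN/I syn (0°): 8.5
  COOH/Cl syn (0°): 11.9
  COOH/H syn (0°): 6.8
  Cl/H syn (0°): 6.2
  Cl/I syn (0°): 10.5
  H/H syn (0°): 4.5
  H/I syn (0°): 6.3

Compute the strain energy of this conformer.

This conformer (eclipsed): H–COOH eclipsed, Cl–I eclipsed, CN–H eclipsed; 6.8 + 10.5 + 4.9 = 22.2 kJ/mol.

22.2 kJ/mol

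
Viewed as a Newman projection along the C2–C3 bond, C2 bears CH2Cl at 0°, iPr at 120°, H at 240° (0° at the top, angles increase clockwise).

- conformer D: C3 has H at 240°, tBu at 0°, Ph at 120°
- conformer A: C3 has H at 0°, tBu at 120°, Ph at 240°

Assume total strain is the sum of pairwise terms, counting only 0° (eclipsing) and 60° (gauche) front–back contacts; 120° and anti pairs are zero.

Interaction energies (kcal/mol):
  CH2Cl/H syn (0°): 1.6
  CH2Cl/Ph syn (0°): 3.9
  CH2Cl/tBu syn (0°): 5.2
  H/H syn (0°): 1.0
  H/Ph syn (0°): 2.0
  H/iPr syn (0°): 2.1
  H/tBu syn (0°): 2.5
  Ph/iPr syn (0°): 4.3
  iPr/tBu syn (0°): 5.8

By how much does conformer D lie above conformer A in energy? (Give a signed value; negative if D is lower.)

+1.1 kcal/mol

D is eclipsed. CH2Cl at 0° is eclipsed with tBu at 0° (5.2); iPr at 120° is eclipsed with Ph at 120° (4.3); H at 240° is eclipsed with H at 240° (1.0). Total 10.5 kcal/mol.
A is eclipsed. CH2Cl at 0° is eclipsed with H at 0° (1.6); iPr at 120° is eclipsed with tBu at 120° (5.8); H at 240° is eclipsed with Ph at 240° (2.0). Total 9.4 kcal/mol.
E(D) − E(A) = 10.5 − 9.4 = +1.1 kcal/mol.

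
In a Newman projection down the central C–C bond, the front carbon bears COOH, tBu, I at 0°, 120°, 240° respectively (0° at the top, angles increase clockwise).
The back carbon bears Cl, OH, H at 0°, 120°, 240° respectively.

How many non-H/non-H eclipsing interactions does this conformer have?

Non-H eclipsing pairs: COOH(0°)/Cl(0°); tBu(120°)/OH(120°) — 2 interactions.

2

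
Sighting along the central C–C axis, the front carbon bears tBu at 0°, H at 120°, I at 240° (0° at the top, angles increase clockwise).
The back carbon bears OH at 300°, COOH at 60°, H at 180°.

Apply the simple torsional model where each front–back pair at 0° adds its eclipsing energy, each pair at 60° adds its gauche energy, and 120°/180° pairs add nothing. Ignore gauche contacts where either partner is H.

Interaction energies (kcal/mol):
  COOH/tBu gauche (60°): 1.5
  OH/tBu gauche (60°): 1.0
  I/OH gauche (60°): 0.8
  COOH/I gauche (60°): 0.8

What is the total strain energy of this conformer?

This conformer (staggered): tBu(0°)/OH(300°) gauche 1.0; tBu(0°)/COOH(60°) gauche 1.5; I(240°)/OH(300°) gauche 0.8 → 3.3 kcal/mol.

3.3 kcal/mol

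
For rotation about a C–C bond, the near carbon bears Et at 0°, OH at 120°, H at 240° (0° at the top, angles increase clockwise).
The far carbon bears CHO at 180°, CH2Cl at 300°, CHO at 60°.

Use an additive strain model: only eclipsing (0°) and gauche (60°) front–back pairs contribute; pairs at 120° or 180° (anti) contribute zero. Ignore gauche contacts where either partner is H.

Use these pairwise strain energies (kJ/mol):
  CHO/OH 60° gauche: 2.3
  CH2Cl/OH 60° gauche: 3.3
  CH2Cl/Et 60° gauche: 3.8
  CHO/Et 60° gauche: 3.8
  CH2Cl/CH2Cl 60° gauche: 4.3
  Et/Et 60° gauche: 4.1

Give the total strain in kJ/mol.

12.2 kJ/mol

This conformer (staggered): Et–CH2Cl gauche, Et–CHO gauche, OH–CHO gauche, OH–CHO gauche; 3.8 + 3.8 + 2.3 + 2.3 = 12.2 kJ/mol.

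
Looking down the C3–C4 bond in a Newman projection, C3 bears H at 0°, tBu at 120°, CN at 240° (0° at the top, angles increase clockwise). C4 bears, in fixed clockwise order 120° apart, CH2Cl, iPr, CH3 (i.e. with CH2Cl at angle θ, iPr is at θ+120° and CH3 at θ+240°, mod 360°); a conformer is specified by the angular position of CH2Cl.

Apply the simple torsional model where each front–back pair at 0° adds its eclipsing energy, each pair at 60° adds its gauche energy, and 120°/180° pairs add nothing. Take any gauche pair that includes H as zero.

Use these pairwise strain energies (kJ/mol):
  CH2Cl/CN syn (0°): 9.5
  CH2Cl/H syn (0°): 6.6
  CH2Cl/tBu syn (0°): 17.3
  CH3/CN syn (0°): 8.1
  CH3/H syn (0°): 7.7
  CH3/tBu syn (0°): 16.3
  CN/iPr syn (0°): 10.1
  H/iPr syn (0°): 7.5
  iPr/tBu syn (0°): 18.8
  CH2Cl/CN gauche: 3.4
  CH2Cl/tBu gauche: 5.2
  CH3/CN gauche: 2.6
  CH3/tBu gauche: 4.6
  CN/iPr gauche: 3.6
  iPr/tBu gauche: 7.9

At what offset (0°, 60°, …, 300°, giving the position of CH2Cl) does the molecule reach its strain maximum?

120°

CH2Cl at 0° (eclipsed): H–CH2Cl eclipsed, tBu–iPr eclipsed, CN–CH3 eclipsed; 6.6 + 18.8 + 8.1 = 33.5 kJ/mol.
CH2Cl at 60° (staggered): tBu–CH2Cl gauche, tBu–iPr gauche, CN–iPr gauche, CN–CH3 gauche; 5.2 + 7.9 + 3.6 + 2.6 = 19.3 kJ/mol.
CH2Cl at 120° (eclipsed): H–CH3 eclipsed, tBu–CH2Cl eclipsed, CN–iPr eclipsed; 7.7 + 17.3 + 10.1 = 35.1 kJ/mol.
CH2Cl at 180° (staggered): tBu–CH2Cl gauche, tBu–CH3 gauche, CN–CH2Cl gauche, CN–iPr gauche; 5.2 + 4.6 + 3.4 + 3.6 = 16.8 kJ/mol.
CH2Cl at 240° (eclipsed): H–iPr eclipsed, tBu–CH3 eclipsed, CN–CH2Cl eclipsed; 7.5 + 16.3 + 9.5 = 33.3 kJ/mol.
CH2Cl at 300° (staggered): tBu–iPr gauche, tBu–CH3 gauche, CN–CH2Cl gauche, CN–CH3 gauche; 7.9 + 4.6 + 3.4 + 2.6 = 18.5 kJ/mol.
The maximum (35.1 kJ/mol) occurs with CH2Cl at 120°.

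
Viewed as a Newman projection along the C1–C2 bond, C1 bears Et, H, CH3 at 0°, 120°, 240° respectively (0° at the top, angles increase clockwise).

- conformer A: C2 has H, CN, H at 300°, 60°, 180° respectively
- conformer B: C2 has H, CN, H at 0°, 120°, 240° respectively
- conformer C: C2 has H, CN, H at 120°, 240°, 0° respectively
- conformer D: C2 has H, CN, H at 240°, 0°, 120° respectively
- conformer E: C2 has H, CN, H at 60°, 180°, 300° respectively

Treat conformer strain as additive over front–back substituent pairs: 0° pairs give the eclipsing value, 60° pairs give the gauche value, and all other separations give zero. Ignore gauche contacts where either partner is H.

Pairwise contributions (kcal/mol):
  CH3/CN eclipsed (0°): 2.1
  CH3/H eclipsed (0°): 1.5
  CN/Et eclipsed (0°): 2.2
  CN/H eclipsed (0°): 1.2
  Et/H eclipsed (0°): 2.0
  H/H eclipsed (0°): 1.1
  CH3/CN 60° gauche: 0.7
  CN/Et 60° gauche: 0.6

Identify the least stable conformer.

C

A (staggered): Et–CN gauche; 0.6 = 0.6 kcal/mol.
B (eclipsed): Et–H eclipsed, H–CN eclipsed, CH3–H eclipsed; 2.0 + 1.2 + 1.5 = 4.7 kcal/mol.
C (eclipsed): Et–H eclipsed, H–H eclipsed, CH3–CN eclipsed; 2.0 + 1.1 + 2.1 = 5.2 kcal/mol.
D (eclipsed): Et–CN eclipsed, H–H eclipsed, CH3–H eclipsed; 2.2 + 1.1 + 1.5 = 4.8 kcal/mol.
E (staggered): CH3–CN gauche; 0.7 = 0.7 kcal/mol.
C has the highest total (5.2 kcal/mol).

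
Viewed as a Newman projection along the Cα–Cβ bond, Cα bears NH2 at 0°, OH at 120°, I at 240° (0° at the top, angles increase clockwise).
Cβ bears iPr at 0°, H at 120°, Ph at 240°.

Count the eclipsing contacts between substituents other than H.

2

Non-H eclipsing pairs: NH2(0°)/iPr(0°); I(240°)/Ph(240°) — 2 interactions.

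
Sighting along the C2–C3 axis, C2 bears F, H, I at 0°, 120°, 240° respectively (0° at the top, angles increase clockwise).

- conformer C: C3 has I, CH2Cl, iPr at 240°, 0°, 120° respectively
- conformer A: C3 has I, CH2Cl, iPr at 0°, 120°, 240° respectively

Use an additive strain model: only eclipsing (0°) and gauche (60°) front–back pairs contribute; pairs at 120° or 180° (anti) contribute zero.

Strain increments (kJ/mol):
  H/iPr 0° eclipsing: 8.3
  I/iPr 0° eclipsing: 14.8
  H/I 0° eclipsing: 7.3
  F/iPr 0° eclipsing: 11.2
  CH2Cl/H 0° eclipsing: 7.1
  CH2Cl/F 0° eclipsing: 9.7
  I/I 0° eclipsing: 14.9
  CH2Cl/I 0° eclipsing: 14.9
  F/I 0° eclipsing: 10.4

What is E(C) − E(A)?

+0.6 kJ/mol

C is eclipsed. F at 0° is eclipsed with CH2Cl at 0° (9.7); H at 120° is eclipsed with iPr at 120° (8.3); I at 240° is eclipsed with I at 240° (14.9). Total 32.9 kJ/mol.
A is eclipsed. F at 0° is eclipsed with I at 0° (10.4); H at 120° is eclipsed with CH2Cl at 120° (7.1); I at 240° is eclipsed with iPr at 240° (14.8). Total 32.3 kJ/mol.
E(C) − E(A) = 32.9 − 32.3 = +0.6 kJ/mol.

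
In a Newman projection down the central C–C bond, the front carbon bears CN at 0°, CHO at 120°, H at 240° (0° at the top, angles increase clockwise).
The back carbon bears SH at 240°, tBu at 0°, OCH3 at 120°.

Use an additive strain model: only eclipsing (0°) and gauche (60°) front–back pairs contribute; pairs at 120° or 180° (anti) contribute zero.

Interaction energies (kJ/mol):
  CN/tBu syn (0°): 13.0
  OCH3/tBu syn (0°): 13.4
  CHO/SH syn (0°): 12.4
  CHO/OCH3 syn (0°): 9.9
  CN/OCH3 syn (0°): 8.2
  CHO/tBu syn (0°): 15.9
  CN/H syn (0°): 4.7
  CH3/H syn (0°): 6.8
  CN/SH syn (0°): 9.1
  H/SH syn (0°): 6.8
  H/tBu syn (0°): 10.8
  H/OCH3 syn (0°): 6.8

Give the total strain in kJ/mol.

This conformer (eclipsed): CN(0°)/tBu(0°) eclipsed 13.0; CHO(120°)/OCH3(120°) eclipsed 9.9; H(240°)/SH(240°) eclipsed 6.8 → 29.7 kJ/mol.

29.7 kJ/mol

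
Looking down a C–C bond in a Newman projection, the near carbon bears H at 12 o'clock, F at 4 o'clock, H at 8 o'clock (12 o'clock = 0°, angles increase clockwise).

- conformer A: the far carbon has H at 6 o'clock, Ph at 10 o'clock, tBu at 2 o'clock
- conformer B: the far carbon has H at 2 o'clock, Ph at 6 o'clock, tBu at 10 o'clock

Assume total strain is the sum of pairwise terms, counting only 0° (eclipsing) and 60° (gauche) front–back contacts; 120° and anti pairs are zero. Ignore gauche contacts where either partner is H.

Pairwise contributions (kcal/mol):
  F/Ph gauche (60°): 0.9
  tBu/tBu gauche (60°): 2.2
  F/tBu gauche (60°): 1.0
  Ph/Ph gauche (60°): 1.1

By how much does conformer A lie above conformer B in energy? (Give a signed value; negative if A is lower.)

+0.1 kcal/mol

A (staggered): F–tBu gauche; 1.0 = 1.0 kcal/mol.
B (staggered): F–Ph gauche; 0.9 = 0.9 kcal/mol.
E(A) − E(B) = 1.0 − 0.9 = +0.1 kcal/mol.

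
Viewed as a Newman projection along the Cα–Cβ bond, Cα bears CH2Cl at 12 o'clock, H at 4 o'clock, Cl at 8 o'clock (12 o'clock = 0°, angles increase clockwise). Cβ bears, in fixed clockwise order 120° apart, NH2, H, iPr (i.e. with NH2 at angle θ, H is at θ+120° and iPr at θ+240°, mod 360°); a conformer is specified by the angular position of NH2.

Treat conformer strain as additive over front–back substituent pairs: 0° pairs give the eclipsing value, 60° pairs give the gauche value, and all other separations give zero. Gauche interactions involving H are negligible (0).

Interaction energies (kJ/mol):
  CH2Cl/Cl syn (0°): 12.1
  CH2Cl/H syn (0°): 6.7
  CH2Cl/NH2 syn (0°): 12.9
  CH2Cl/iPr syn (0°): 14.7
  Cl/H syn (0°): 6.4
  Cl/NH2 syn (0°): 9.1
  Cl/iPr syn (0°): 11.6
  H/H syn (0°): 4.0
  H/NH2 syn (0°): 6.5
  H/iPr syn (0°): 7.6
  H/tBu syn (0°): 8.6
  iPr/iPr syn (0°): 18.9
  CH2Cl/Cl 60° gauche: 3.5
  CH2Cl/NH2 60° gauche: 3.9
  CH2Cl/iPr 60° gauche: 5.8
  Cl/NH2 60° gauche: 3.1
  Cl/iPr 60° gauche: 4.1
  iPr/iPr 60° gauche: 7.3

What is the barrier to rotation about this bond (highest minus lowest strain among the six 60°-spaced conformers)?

NH2 at 0° is eclipsed. CH2Cl at 0° is eclipsed with NH2 at 0° (12.9); H at 120° is eclipsed with H at 120° (4.0); Cl at 240° is eclipsed with iPr at 240° (11.6). Total 28.5 kJ/mol.
NH2 at 60° is staggered. CH2Cl at 0° is gauche with NH2 at 60° (3.9); CH2Cl at 0° is gauche with iPr at 300° (5.8); Cl at 240° is gauche with iPr at 300° (4.1). Total 13.8 kJ/mol.
NH2 at 120° is eclipsed. CH2Cl at 0° is eclipsed with iPr at 0° (14.7); H at 120° is eclipsed with NH2 at 120° (6.5); Cl at 240° is eclipsed with H at 240° (6.4). Total 27.6 kJ/mol.
NH2 at 180° is staggered. CH2Cl at 0° is gauche with iPr at 60° (5.8); Cl at 240° is gauche with NH2 at 180° (3.1). Total 8.9 kJ/mol.
NH2 at 240° is eclipsed. CH2Cl at 0° is eclipsed with H at 0° (6.7); H at 120° is eclipsed with iPr at 120° (7.6); Cl at 240° is eclipsed with NH2 at 240° (9.1). Total 23.4 kJ/mol.
NH2 at 300° is staggered. CH2Cl at 0° is gauche with NH2 at 300° (3.9); Cl at 240° is gauche with NH2 at 300° (3.1); Cl at 240° is gauche with iPr at 180° (4.1). Total 11.1 kJ/mol.
Max at 0° (28.5 kJ/mol), min at 180° (8.9 kJ/mol); barrier = 19.6 kJ/mol.

19.6 kJ/mol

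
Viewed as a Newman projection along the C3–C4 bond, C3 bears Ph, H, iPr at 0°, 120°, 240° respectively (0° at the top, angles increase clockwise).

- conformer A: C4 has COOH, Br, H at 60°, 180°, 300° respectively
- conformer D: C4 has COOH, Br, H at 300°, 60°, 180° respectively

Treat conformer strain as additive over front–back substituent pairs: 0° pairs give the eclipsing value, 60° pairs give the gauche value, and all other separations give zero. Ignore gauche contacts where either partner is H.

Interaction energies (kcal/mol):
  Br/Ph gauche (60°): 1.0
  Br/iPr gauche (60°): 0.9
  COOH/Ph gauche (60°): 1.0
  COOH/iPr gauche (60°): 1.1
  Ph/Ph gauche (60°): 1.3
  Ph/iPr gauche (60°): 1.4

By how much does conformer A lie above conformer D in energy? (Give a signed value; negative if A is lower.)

A (staggered): Ph(0°)/COOH(60°) gauche 1.0; iPr(240°)/Br(180°) gauche 0.9 → 1.9 kcal/mol.
D (staggered): Ph(0°)/COOH(300°) gauche 1.0; Ph(0°)/Br(60°) gauche 1.0; iPr(240°)/COOH(300°) gauche 1.1 → 3.1 kcal/mol.
E(A) − E(D) = 1.9 − 3.1 = -1.2 kcal/mol.

-1.2 kcal/mol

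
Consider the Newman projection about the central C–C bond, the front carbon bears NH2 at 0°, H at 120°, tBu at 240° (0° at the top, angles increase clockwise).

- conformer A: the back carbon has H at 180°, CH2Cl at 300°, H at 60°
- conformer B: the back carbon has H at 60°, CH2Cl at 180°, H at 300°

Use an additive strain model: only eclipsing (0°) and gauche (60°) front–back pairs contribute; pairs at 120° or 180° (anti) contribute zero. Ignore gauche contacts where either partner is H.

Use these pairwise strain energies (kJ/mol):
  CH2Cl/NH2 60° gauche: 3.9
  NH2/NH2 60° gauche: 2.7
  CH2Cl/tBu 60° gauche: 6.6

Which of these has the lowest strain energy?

A is staggered. NH2 at 0° is gauche with CH2Cl at 300° (3.9); tBu at 240° is gauche with CH2Cl at 300° (6.6). Total 10.5 kJ/mol.
B is staggered. tBu at 240° is gauche with CH2Cl at 180° (6.6). Total 6.6 kJ/mol.
B has the lowest total (6.6 kJ/mol).

B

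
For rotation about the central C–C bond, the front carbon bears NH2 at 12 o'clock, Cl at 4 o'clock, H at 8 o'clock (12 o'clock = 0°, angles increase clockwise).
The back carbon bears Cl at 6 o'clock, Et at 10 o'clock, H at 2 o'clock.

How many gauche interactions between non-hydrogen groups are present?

2

Non-H gauche pairs: NH2(0°)/Et(300°); Cl(120°)/Cl(180°) — 2 interactions.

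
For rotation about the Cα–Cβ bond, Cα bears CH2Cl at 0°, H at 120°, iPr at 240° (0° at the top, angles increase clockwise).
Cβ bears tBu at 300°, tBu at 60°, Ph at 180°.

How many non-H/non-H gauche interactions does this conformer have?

4

Non-H gauche pairs: CH2Cl(0°)/tBu(300°); CH2Cl(0°)/tBu(60°); iPr(240°)/tBu(300°); iPr(240°)/Ph(180°) — 4 interactions.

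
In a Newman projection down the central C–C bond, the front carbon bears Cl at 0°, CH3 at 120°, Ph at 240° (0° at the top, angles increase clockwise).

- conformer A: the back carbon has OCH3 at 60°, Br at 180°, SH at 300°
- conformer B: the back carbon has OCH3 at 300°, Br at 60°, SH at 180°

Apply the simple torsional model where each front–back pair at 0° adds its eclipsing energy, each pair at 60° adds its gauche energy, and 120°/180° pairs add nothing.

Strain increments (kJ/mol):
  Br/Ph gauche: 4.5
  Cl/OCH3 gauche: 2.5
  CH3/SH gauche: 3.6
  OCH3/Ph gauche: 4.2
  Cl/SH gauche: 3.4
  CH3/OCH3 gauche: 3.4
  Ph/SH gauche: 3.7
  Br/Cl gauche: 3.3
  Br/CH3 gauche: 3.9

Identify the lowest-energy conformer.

A (staggered): Cl–OCH3 gauche, Cl–SH gauche, CH3–OCH3 gauche, CH3–Br gauche, Ph–Br gauche, Ph–SH gauche; 2.5 + 3.4 + 3.4 + 3.9 + 4.5 + 3.7 = 21.4 kJ/mol.
B (staggered): Cl–OCH3 gauche, Cl–Br gauche, CH3–Br gauche, CH3–SH gauche, Ph–OCH3 gauche, Ph–SH gauche; 2.5 + 3.3 + 3.9 + 3.6 + 4.2 + 3.7 = 21.2 kJ/mol.
B has the lowest total (21.2 kJ/mol).

B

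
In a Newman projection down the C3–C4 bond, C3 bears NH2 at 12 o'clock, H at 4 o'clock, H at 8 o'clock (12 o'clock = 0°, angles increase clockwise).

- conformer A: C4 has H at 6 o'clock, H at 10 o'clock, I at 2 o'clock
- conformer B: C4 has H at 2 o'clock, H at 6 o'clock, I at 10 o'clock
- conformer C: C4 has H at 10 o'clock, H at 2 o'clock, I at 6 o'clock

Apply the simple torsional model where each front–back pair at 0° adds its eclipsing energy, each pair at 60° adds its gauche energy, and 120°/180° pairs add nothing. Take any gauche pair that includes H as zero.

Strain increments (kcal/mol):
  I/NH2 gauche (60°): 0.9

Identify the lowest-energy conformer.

C

A (staggered): NH2–I gauche; 0.9 = 0.9 kcal/mol.
B (staggered): NH2–I gauche; 0.9 = 0.9 kcal/mol.
C (staggered): no non-H gauche contacts → 0.0 kcal/mol.
C has the lowest total (0.0 kcal/mol).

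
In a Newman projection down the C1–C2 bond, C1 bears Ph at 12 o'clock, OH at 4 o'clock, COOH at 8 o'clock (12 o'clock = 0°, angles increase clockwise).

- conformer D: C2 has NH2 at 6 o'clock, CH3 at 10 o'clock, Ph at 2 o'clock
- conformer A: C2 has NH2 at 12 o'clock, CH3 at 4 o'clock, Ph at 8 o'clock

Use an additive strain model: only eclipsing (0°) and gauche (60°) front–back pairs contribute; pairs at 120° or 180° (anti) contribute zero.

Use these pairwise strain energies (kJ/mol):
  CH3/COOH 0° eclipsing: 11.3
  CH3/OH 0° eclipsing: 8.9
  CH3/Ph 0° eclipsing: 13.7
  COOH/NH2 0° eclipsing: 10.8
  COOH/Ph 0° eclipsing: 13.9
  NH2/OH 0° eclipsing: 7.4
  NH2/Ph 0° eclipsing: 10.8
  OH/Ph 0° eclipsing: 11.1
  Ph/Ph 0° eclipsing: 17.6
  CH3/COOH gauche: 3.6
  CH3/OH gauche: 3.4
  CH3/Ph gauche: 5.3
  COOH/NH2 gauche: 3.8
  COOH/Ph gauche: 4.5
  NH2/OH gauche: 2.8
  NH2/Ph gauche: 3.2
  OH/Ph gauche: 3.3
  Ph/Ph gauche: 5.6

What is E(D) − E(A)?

-9.2 kJ/mol

D (staggered): Ph–CH3 gauche, Ph–Ph gauche, OH–NH2 gauche, OH–Ph gauche, COOH–NH2 gauche, COOH–CH3 gauche; 5.3 + 5.6 + 2.8 + 3.3 + 3.8 + 3.6 = 24.4 kJ/mol.
A (eclipsed): Ph–NH2 eclipsed, OH–CH3 eclipsed, COOH–Ph eclipsed; 10.8 + 8.9 + 13.9 = 33.6 kJ/mol.
E(D) − E(A) = 24.4 − 33.6 = -9.2 kJ/mol.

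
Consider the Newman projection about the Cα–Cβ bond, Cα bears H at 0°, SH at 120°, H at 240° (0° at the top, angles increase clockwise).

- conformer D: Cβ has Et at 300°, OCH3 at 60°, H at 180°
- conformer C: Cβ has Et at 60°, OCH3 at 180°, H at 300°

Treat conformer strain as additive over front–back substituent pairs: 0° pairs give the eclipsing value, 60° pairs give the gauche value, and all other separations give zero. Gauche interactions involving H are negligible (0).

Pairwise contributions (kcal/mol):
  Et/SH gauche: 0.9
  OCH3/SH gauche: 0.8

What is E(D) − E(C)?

D is staggered. SH at 120° is gauche with OCH3 at 60° (0.8). Total 0.8 kcal/mol.
C is staggered. SH at 120° is gauche with Et at 60° (0.9); SH at 120° is gauche with OCH3 at 180° (0.8). Total 1.7 kcal/mol.
E(D) − E(C) = 0.8 − 1.7 = -0.9 kcal/mol.

-0.9 kcal/mol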